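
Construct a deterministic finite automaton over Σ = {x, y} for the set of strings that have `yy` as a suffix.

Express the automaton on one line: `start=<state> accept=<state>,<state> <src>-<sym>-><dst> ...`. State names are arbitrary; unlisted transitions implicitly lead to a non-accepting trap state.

Let each state record the length of the longest suffix of the input read so far that is also a prefix of `yy`. s1 means the last symbol is `y`; s2 means the last 2 symbols are `yy`. Accept only at s2, where the string currently ends in `yy`.
        x   y  
>  s0   s0  s1 
   s1   s0  s2 
 * s2   s0  s2 
(> = start, * = accepting)

start=s0 accept=s2 s0-x->s0 s0-y->s1 s1-x->s0 s1-y->s2 s2-x->s0 s2-y->s2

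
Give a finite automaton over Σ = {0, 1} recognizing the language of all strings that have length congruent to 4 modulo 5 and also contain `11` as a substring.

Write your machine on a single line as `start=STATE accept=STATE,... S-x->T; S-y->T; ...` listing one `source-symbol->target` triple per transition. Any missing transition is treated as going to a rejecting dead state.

Handle the two conditions separately and then intersect. One (5 states) tracks the input length modulo 5; the other (3 states) tracks whether and how much of `11` has been seen. Each combined state is a pair, one component from each; accept when both components accept.
       0  1 
>  A   B  C 
   B   D  E 
   C   D  F 
   D   G  H 
   E   G  I 
   F   I  I 
   G   J  K 
   H   J  L 
   I   L  L 
   J   A  M 
   K   A  N 
 * L   N  N 
   M   B  O 
   N   O  O 
   O   F  F 
(> = start, * = accepting)

start=A; accept=L; A-0->B; A-1->C; B-0->D; B-1->E; C-0->D; C-1->F; D-0->G; D-1->H; E-0->G; E-1->I; F-0->I; F-1->I; G-0->J; G-1->K; H-0->J; H-1->L; I-0->L; I-1->L; J-0->A; J-1->M; K-0->A; K-1->N; L-0->N; L-1->N; M-0->B; M-1->O; N-0->O; N-1->O; O-0->F; O-1->F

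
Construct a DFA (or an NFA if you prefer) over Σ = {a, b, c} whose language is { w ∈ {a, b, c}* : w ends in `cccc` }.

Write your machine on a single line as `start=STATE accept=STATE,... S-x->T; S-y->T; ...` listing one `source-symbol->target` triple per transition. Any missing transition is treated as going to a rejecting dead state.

Remember how much of `cccc` the current input suffix matches. State q0 means no match yet; q1 means the last symbol is `c`; q2 means the last 2 symbols are `cc`; q3 means the last 3 symbols are `ccc`; q4 means the last 4 symbols are `cccc`. Only q4 accepts. On a mismatch, fall back to the longest proper suffix that is still a prefix of `cccc`.
A 5-state machine:
        a   b   c  
>  q0   q0  q0  q1 
   q1   q0  q0  q2 
   q2   q0  q0  q3 
   q3   q0  q0  q4 
 * q4   q0  q0  q4 
(> = start, * = accepting)

start=q0; accept=q4; q0-a->q0; q0-b->q0; q0-c->q1; q1-a->q0; q1-b->q0; q1-c->q2; q2-a->q0; q2-b->q0; q2-c->q3; q3-a->q0; q3-b->q0; q3-c->q4; q4-a->q0; q4-b->q0; q4-c->q4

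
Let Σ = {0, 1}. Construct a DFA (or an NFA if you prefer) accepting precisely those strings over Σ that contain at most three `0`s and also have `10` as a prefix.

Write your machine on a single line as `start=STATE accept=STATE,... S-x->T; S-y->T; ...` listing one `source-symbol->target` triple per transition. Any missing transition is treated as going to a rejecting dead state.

Build one automaton per condition and run them in lockstep. One (5 states) tracks the count of `0`s, saturating at 4; the other (4 states) tracks whether the input so far still matches the prefix `10`. Each combined state is a pair, one component from each; accept when both components accept. After merging equivalent states the machine shrinks.
        0   1  
>  S0   S1  S2 
   S1   S1  S1 
   S2   S3  S1 
 * S3   S4  S3 
 * S4   S5  S4 
 * S5   S1  S5 
(> = start, * = accepting)

start=S0; accept=S3,S4,S5; S0-0->S1; S0-1->S2; S1-0->S1; S1-1->S1; S2-0->S3; S2-1->S1; S3-0->S4; S3-1->S3; S4-0->S5; S4-1->S4; S5-0->S1; S5-1->S5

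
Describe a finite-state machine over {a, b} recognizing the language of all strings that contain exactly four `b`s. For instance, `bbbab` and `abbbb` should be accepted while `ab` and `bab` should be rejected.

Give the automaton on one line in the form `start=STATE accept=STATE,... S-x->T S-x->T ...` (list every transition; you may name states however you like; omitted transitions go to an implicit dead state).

start=q0 accept=q4 q0-a->q0 q0-b->q1 q1-a->q1 q1-b->q2 q2-a->q2 q2-b->q3 q3-a->q3 q3-b->q4 q4-a->q4 q4-b->q5 q5-a->q5 q5-b->q5

Only the number of `b`s matters, and only up to 5. Make a chain q0 → q1 → q2 → q3 → q4 → q5 advanced by each `b` (with q5 absorbing); every other symbol self-loops. The accepting set is {q4}.
A 6-state machine:
        a   b  
>  q0   q0  q1 
   q1   q1  q2 
   q2   q2  q3 
   q3   q3  q4 
 * q4   q4  q5 
   q5   q5  q5 
(> = start, * = accepting)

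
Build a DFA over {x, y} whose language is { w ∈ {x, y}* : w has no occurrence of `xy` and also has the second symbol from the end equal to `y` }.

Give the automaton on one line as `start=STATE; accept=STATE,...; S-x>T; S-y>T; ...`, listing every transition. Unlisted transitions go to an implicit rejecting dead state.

Run two small machines in parallel and take their product. The first has 3 states tracking partial matches of the forbidden pattern `xy`; the second has 7 states tracking the last 2 symbols read. A product state is a pair (one from each), accepting exactly when both do.
With 10 states:
        x   y  
>  q0   q1  q2 
   q1   q3  q4 
   q2   q5  q6 
   q3   q3  q4 
   q4   q7  q8 
 * q5   q3  q4 
 * q6   q5  q6 
   q7   q9  q4 
   q8   q7  q8 
   q9   q9  q4 
(> = start, * = accepting)

start=q0; accept=q5,q6; q0-x>q1; q0-y>q2; q1-x>q3; q1-y>q4; q2-x>q5; q2-y>q6; q3-x>q3; q3-y>q4; q4-x>q7; q4-y>q8; q5-x>q3; q5-y>q4; q6-x>q5; q6-y>q6; q7-x>q9; q7-y>q4; q8-x>q7; q8-y>q8; q9-x>q9; q9-y>q4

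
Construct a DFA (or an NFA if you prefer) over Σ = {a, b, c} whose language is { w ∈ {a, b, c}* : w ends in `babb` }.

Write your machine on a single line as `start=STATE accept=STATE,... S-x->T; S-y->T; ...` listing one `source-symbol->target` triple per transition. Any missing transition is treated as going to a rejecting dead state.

start=q0; accept=q4; q0-a->q0; q0-b->q1; q0-c->q0; q1-a->q2; q1-b->q1; q1-c->q0; q2-a->q0; q2-b->q3; q2-c->q0; q3-a->q2; q3-b->q4; q3-c->q0; q4-a->q2; q4-b->q1; q4-c->q0

Remember how much of `babb` the current input suffix matches. State q0 means no match yet; q1 means the last symbol is `b`; q2 means the last 2 symbols are `ba`; q3 means the last 3 symbols are `bab`; q4 means the last 4 symbols are `babb`. Only q4 accepts. On a mismatch, fall back to the longest proper suffix that is still a prefix of `babb`.
5 states suffice.
        a   b   c  
>  q0   q0  q1  q0 
   q1   q2  q1  q0 
   q2   q0  q3  q0 
   q3   q2  q4  q0 
 * q4   q2  q1  q0 
(> = start, * = accepting)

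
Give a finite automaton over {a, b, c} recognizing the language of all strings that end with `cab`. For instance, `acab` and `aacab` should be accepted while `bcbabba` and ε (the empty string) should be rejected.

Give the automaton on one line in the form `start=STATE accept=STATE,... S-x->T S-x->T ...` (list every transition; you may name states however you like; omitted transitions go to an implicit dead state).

Remember how much of `cab` the current input suffix matches. State s0 means no match yet; s1 means the last symbol is `c`; s2 means the last 2 symbols are `ca`; s3 means the last 3 symbols are `cab`. Only s3 accepts. On a mismatch, fall back to the longest proper suffix that is still a prefix of `cab`.
With 4 states:
        a   b   c  
>  s0   s0  s0  s1 
   s1   s2  s0  s1 
   s2   s0  s3  s1 
 * s3   s0  s0  s1 
(> = start, * = accepting)

start=s0 accept=s3 s0-a->s0 s0-b->s0 s0-c->s1 s1-a->s2 s1-b->s0 s1-c->s1 s2-a->s0 s2-b->s3 s2-c->s1 s3-a->s0 s3-b->s0 s3-c->s1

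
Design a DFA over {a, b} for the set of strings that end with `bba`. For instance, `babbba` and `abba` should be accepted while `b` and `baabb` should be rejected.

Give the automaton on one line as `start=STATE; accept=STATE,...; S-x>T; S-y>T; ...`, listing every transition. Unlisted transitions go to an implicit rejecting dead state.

start=s0; accept=s3; s0-a>s0; s0-b>s1; s1-a>s0; s1-b>s2; s2-a>s3; s2-b>s2; s3-a>s0; s3-b>s1

Remember how much of `bba` the current input suffix matches. State s0 means no match yet; s1 means the last symbol is `b`; s2 means the last 2 symbols are `bb`; s3 means the last 3 symbols are `bba`. Only s3 accepts. On a mismatch, fall back to the longest proper suffix that is still a prefix of `bba`.
With 4 states:
        a   b  
>  s0   s0  s1 
   s1   s0  s2 
   s2   s3  s2 
 * s3   s0  s1 
(> = start, * = accepting)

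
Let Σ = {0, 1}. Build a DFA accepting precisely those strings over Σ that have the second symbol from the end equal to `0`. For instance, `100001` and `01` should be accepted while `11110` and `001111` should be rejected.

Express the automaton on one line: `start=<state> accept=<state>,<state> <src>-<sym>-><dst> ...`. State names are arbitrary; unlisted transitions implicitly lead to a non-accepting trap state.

Because acceptance depends on a position counted from the end, the machine has to buffer the most recent 2 symbols. Make each state the string of the last up-to-2 symbols read; on input `x` shift the window left and append `x`. Accept when the buffered window has length 2 and begins with `0`.
       0  1 
>  A   B  C 
   B   D  E 
   C   F  G 
 * D   D  E 
 * E   F  G 
   F   D  E 
   G   F  G 
(> = start, * = accepting)

start=A accept=D,E A-0->B A-1->C B-0->D B-1->E C-0->F C-1->G D-0->D D-1->E E-0->F E-1->G F-0->D F-1->E G-0->F G-1->G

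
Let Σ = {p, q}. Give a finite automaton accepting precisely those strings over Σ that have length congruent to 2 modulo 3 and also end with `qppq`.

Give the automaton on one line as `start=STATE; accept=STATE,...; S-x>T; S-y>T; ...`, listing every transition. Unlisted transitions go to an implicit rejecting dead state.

Build one automaton per condition and run them in lockstep. One (3 states) tracks the input length modulo 3; the other (5 states) tracks how much of the suffix `qppq` has currently been matched. Each combined state is a pair, one component from each; accept when both components accept. Minimizing collapses redundant product states.
        p   q  
>  s0   s1  s1 
   s1   s2  s3 
   s2   s0  s0 
   s3   s4  s0 
   s4   s5  s1 
   s5   s2  s6 
 * s6   s4  s0 
(> = start, * = accepting)

start=s0; accept=s6; s0-p>s1; s0-q>s1; s1-p>s2; s1-q>s3; s2-p>s0; s2-q>s0; s3-p>s4; s3-q>s0; s4-p>s5; s4-q>s1; s5-p>s2; s5-q>s6; s6-p>s4; s6-q>s0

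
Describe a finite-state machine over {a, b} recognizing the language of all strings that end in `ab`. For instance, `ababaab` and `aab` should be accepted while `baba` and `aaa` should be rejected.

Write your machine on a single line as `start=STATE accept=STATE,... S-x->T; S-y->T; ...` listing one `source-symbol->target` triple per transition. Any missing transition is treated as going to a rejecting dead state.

start=q0; accept=q2; q0-a->q1; q0-b->q0; q1-a->q1; q1-b->q2; q2-a->q1; q2-b->q0

Remember how much of `ab` the current input suffix matches. State q0 means no match yet; q1 means the last symbol is `a`; q2 means the last 2 symbols are `ab`. Only q2 accepts. On a mismatch, fall back to the longest proper suffix that is still a prefix of `ab`.
3 states suffice.
        a   b  
>  q0   q1  q0 
   q1   q1  q2 
 * q2   q1  q0 
(> = start, * = accepting)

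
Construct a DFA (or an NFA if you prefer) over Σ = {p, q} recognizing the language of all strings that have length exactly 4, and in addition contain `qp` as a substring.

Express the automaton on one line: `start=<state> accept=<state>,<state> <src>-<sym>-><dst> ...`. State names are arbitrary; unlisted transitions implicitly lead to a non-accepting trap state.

start=S0 accept=S11 S0-p->S1 S0-q->S2 S1-p->S3 S1-q->S4 S2-p->S5 S2-q->S4 S3-p->S6 S3-q->S7 S4-p->S8 S4-q->S7 S5-p->S8 S5-q->S8 S6-p->S9 S6-q->S10 S7-p->S11 S7-q->S10 S8-p->S11 S8-q->S11 S9-p->S12 S9-q->S13 S10-p->S14 S10-q->S13 S11-p->S14 S11-q->S14 S12-p->S12 S12-q->S13 S13-p->S14 S13-q->S13 S14-p->S14 S14-q->S14

Build one automaton per condition and run them in lockstep. The first has 6 states tracking the input length, saturating at 5; the second has 3 states tracking whether and how much of `qp` has been seen. A product state is a pair (one from each), accepting exactly when both do.
With 15 states:
          p    q  
>  S0     S1   S2 
   S1     S3   S4 
   S2     S5   S4 
   S3     S6   S7 
   S4     S8   S7 
   S5     S8   S8 
   S6     S9  S10 
   S7    S11  S10 
   S8    S11  S11 
   S9    S12  S13 
   S10   S14  S13 
 * S11   S14  S14 
   S12   S12  S13 
   S13   S14  S13 
   S14   S14  S14 
(> = start, * = accepting)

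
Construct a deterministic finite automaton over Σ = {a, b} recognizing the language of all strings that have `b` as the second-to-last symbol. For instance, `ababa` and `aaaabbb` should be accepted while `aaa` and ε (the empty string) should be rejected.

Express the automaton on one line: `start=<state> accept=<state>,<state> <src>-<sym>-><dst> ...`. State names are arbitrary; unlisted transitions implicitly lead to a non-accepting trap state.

Because acceptance depends on a position counted from the end, the machine has to buffer the most recent 2 symbols. Make each state the string of the last up-to-2 symbols read; on input `x` shift the window left and append `x`. Accept when the buffered window has length 2 and begins with `b`.
        a   b  
>  s0   s1  s2 
   s1   s3  s4 
   s2   s5  s6 
   s3   s3  s4 
   s4   s5  s6 
 * s5   s3  s4 
 * s6   s5  s6 
(> = start, * = accepting)

start=s0 accept=s5,s6 s0-a->s1 s0-b->s2 s1-a->s3 s1-b->s4 s2-a->s5 s2-b->s6 s3-a->s3 s3-b->s4 s4-a->s5 s4-b->s6 s5-a->s3 s5-b->s4 s6-a->s5 s6-b->s6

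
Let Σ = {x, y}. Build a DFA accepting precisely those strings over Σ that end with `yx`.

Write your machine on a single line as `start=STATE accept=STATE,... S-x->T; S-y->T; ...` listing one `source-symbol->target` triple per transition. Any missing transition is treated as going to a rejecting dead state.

start=s0; accept=s2; s0-x->s0; s0-y->s1; s1-x->s2; s1-y->s1; s2-x->s0; s2-y->s1

Remember how much of `yx` the current input suffix matches. State s0 means no match yet; s1 means the last symbol is `y`; s2 means the last 2 symbols are `yx`. Only s2 accepts. On a mismatch, fall back to the longest proper suffix that is still a prefix of `yx`.
        x   y  
>  s0   s0  s1 
   s1   s2  s1 
 * s2   s0  s1 
(> = start, * = accepting)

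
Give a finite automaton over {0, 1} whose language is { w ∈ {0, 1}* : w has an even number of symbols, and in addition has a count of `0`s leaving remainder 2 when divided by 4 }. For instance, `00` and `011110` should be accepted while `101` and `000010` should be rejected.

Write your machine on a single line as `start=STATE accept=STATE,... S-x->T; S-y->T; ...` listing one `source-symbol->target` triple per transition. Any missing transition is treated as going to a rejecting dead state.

start=S0; accept=S3; S0-0->S1; S0-1->S2; S1-0->S3; S1-1->S4; S2-0->S4; S2-1->S0; S3-0->S5; S3-1->S6; S4-0->S6; S4-1->S1; S5-0->S0; S5-1->S7; S6-0->S7; S6-1->S3; S7-0->S2; S7-1->S5

Handle the two conditions separately and then intersect. One (2 states) tracks the input length modulo 2; the other (4 states) tracks the count of `0`s modulo 4. Each combined state is a pair, one component from each; accept when both components accept.
An 8-state machine:
        0   1  
>  S0   S1  S2 
   S1   S3  S4 
   S2   S4  S0 
 * S3   S5  S6 
   S4   S6  S1 
   S5   S0  S7 
   S6   S7  S3 
   S7   S2  S5 
(> = start, * = accepting)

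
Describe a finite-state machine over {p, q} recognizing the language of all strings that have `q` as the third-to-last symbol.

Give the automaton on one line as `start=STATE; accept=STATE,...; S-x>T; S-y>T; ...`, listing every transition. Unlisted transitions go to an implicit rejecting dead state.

A DFA must remember the last 3 symbols (since which symbol is third-to-last isn't known until the input ends). Use one state per possible window of the last ≤3 symbols; accept from those whose window starts with `q`.
       p  q 
>  A   B  C 
   B   D  E 
   C   F  G 
   D   H  I 
   E   J  K 
   F   L  M 
   G   N  O 
   H   H  I 
   I   J  K 
   J   L  M 
   K   N  O 
 * L   H  I 
 * M   J  K 
 * N   L  M 
 * O   N  O 
(> = start, * = accepting)

start=A; accept=L,M,N,O; A-p>B; A-q>C; B-p>D; B-q>E; C-p>F; C-q>G; D-p>H; D-q>I; E-p>J; E-q>K; F-p>L; F-q>M; G-p>N; G-q>O; H-p>H; H-q>I; I-p>J; I-q>K; J-p>L; J-q>M; K-p>N; K-q>O; L-p>H; L-q>I; M-p>J; M-q>K; N-p>L; N-q>M; O-p>N; O-q>O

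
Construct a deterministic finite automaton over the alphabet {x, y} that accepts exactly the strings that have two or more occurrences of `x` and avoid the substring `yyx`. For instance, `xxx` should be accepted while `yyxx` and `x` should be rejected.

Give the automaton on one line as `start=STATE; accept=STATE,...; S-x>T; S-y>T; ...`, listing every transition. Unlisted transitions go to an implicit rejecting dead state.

Run two small machines in parallel and take their product. One (4 states) tracks the count of `x`s, saturating at 3; the other (4 states) tracks partial matches of the forbidden pattern `yyx`. Each combined state is a pair, one component from each; accept when both components accept. Equivalent product states are then merged.
With 8 states:
        x   y  
>  S0   S1  S2 
   S1   S3  S4 
   S2   S1  S5 
 * S3   S3  S6 
   S4   S3  S5 
   S5   S5  S5 
 * S6   S3  S7 
 * S7   S5  S7 
(> = start, * = accepting)

start=S0; accept=S3,S6,S7; S0-x>S1; S0-y>S2; S1-x>S3; S1-y>S4; S2-x>S1; S2-y>S5; S3-x>S3; S3-y>S6; S4-x>S3; S4-y>S5; S5-x>S5; S5-y>S5; S6-x>S3; S6-y>S7; S7-x>S5; S7-y>S7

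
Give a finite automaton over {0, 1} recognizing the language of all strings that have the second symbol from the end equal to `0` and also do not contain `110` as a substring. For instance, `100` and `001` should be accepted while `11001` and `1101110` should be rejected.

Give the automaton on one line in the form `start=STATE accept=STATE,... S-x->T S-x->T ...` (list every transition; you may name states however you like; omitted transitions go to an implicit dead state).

start=S0 accept=S3,S4 S0-0->S1 S0-1->S2 S1-0->S3 S1-1->S4 S2-0->S1 S2-1->S5 S3-0->S3 S3-1->S4 S4-0->S1 S4-1->S5 S5-0->S5 S5-1->S5

Handle the two conditions separately and then intersect. One (7 states) tracks the last 2 symbols read; the other (4 states) tracks partial matches of the forbidden pattern `110`. Each combined state is a pair, one component from each; accept when both components accept. Minimizing collapses redundant product states.
        0   1  
>  S0   S1  S2 
   S1   S3  S4 
   S2   S1  S5 
 * S3   S3  S4 
 * S4   S1  S5 
   S5   S5  S5 
(> = start, * = accepting)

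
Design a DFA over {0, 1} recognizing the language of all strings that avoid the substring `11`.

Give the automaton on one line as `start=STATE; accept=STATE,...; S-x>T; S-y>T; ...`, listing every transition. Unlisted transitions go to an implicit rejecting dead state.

Track partial matches of the forbidden pattern `11`. State q2 is a dead state reached once `11` has occurred; every other state accepts. q0 means no part of `11` is currently matched.
3 states suffice.
        0   1  
>* q0   q0  q1 
 * q1   q0  q2 
   q2   q2  q2 
(> = start, * = accepting)

start=q0; accept=q0,q1; q0-0>q0; q0-1>q1; q1-0>q0; q1-1>q2; q2-0>q2; q2-1>q2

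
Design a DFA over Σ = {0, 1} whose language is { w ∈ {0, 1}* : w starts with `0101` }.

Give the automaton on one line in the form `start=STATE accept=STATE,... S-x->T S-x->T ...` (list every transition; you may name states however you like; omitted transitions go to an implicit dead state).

start=s0 accept=s4 s0-0->s1 s0-1->s5 s1-0->s5 s1-1->s2 s2-0->s3 s2-1->s5 s3-0->s5 s3-1->s4 s4-0->s4 s4-1->s4 s5-0->s5 s5-1->s5

Walk along `0101` while the input agrees: from s0 take `0` to s1, and so on. Any deviation drops to the rejecting sink s5. Once s4 is reached the prefix is confirmed and every continuation is accepted.
6 states suffice.
        0   1  
>  s0   s1  s5 
   s1   s5  s2 
   s2   s3  s5 
   s3   s5  s4 
 * s4   s4  s4 
   s5   s5  s5 
(> = start, * = accepting)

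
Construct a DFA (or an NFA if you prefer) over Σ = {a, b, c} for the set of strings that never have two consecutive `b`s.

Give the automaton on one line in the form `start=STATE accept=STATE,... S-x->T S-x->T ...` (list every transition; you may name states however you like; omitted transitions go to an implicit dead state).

Track partial matches of the forbidden pattern `bb`. State s2 is a dead state reached once `bb` has occurred; every other state accepts. s0 means no part of `bb` is currently matched.
A 3-state machine:
        a   b   c  
>* s0   s0  s1  s0 
 * s1   s0  s2  s0 
   s2   s2  s2  s2 
(> = start, * = accepting)

start=s0 accept=s0,s1 s0-a->s0 s0-b->s1 s0-c->s0 s1-a->s0 s1-b->s2 s1-c->s0 s2-a->s2 s2-b->s2 s2-c->s2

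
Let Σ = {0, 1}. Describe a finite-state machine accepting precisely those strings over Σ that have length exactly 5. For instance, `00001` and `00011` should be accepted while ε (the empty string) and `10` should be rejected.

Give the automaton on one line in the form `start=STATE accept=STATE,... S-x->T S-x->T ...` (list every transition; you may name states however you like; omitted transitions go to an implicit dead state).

start=S0 accept=S5 S0-0->S1 S0-1->S1 S1-0->S2 S1-1->S2 S2-0->S3 S2-1->S3 S3-0->S4 S3-1->S4 S4-0->S5 S4-1->S5 S5-0->S6 S5-1->S6 S6-0->S6 S6-1->S6

Count input length up to 6: every symbol moves from S0 toward S6, which means 'more than 5' and absorbs. Accept from {S5}.
7 states suffice.
        0   1  
>  S0   S1  S1 
   S1   S2  S2 
   S2   S3  S3 
   S3   S4  S4 
   S4   S5  S5 
 * S5   S6  S6 
   S6   S6  S6 
(> = start, * = accepting)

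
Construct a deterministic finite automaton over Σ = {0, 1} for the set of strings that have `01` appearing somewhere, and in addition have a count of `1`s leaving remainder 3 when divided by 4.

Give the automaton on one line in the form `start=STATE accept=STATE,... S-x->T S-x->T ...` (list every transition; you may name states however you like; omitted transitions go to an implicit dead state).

Run two small machines in parallel and take their product. The first has 3 states tracking whether and how much of `01` has been seen; the second has 4 states tracking the count of `1`s modulo 4. A product state is a pair (one from each), accepting exactly when both do. Minimizing collapses redundant product states.
A 9-state machine:
        0   1  
>  S0   S1  S2 
   S1   S1  S3 
   S2   S3  S4 
   S3   S3  S5 
   S4   S5  S6 
   S5   S5  S7 
   S6   S8  S0 
 * S7   S7  S1 
   S8   S8  S1 
(> = start, * = accepting)

start=S0 accept=S7 S0-0->S1 S0-1->S2 S1-0->S1 S1-1->S3 S2-0->S3 S2-1->S4 S3-0->S3 S3-1->S5 S4-0->S5 S4-1->S6 S5-0->S5 S5-1->S7 S6-0->S8 S6-1->S0 S7-0->S7 S7-1->S1 S8-0->S8 S8-1->S1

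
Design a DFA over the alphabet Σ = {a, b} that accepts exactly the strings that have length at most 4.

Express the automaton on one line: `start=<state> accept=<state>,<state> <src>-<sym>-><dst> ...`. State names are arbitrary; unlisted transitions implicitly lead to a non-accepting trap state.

start=s0 accept=s0,s1,s2,s3,s4 s0-a->s1 s0-b->s1 s1-a->s2 s1-b->s2 s2-a->s3 s2-b->s3 s3-a->s4 s3-b->s4 s4-a->s5 s4-b->s5 s5-a->s5 s5-b->s5

We only need to distinguish lengths 0, 1, …, 4, and '>4'. Chain s0 → s1 → s2 → s3 → s4 → s5 on every symbol, with s5 looping. Accepting states: {s0, s1, s2, s3, s4}.
A 6-state machine:
        a   b  
>* s0   s1  s1 
 * s1   s2  s2 
 * s2   s3  s3 
 * s3   s4  s4 
 * s4   s5  s5 
   s5   s5  s5 
(> = start, * = accepting)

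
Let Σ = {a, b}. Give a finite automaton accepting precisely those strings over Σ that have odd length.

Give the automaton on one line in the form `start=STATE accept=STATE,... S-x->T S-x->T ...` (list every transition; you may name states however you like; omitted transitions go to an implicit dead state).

start=S0 accept=S1 S0-a->S1 S0-b->S1 S1-a->S0 S1-b->S0

Only the length mod 2 matters, so use a 2-cycle: from any state, every input symbol moves to the next state, wrapping S1 back to S0. Mark S1 accepting.
2 states suffice.
        a   b  
>  S0   S1  S1 
 * S1   S0  S0 
(> = start, * = accepting)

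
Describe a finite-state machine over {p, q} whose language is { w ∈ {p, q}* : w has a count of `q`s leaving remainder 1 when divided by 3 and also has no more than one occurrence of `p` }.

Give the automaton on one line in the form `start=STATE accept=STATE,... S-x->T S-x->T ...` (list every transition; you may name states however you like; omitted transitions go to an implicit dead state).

Build one automaton per condition and run them in lockstep. One (3 states) tracks the count of `q`s modulo 3; the other (3 states) tracks the count of `p`s, saturating at 2. Each combined state is a pair, one component from each; accept when both components accept. Equivalent product states are then merged.
With 7 states:
        p   q  
>  s0   s1  s2 
   s1   s3  s4 
 * s2   s4  s5 
   s3   s3  s3 
 * s4   s3  s6 
   s5   s6  s0 
   s6   s3  s1 
(> = start, * = accepting)

start=s0 accept=s2,s4 s0-p->s1 s0-q->s2 s1-p->s3 s1-q->s4 s2-p->s4 s2-q->s5 s3-p->s3 s3-q->s3 s4-p->s3 s4-q->s6 s5-p->s6 s5-q->s0 s6-p->s3 s6-q->s1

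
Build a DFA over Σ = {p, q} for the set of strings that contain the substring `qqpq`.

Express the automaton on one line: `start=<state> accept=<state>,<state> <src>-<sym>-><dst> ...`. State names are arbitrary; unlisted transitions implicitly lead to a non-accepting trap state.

start=s0 accept=s4 s0-p->s0 s0-q->s1 s1-p->s0 s1-q->s2 s2-p->s3 s2-q->s2 s3-p->s0 s3-q->s4 s4-p->s4 s4-q->s4

States s0..s3 record the length of the longest prefix of `qqpq` that matches the current input suffix. Reaching s4 means `qqpq` has been seen, and we stay there forever. Accept from s4.
With 5 states:
        p   q  
>  s0   s0  s1 
   s1   s0  s2 
   s2   s3  s2 
   s3   s0  s4 
 * s4   s4  s4 
(> = start, * = accepting)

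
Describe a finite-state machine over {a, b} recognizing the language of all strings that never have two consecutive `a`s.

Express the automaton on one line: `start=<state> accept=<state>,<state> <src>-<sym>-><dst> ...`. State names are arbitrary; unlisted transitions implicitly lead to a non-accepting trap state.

Track partial matches of the forbidden pattern `aa`. State s2 is a dead state reached once `aa` has occurred; every other state accepts. s0 means no part of `aa` is currently matched.
        a   b  
>* s0   s1  s0 
 * s1   s2  s0 
   s2   s2  s2 
(> = start, * = accepting)

start=s0 accept=s0,s1 s0-a->s1 s0-b->s0 s1-a->s2 s1-b->s0 s2-a->s2 s2-b->s2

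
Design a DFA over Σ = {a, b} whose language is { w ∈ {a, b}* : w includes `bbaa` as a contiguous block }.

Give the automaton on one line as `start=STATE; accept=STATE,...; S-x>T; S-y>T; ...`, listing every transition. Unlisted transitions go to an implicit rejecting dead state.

start=S0; accept=S4; S0-a>S0; S0-b>S1; S1-a>S0; S1-b>S2; S2-a>S3; S2-b>S2; S3-a>S4; S3-b>S1; S4-a>S4; S4-b>S4

Track how much of `bbaa` has been matched so far: state S0 is no progress, S4 is the absorbing accept state reached once `bbaa` has occurred. Intermediate states record partial matches; on a mismatch, fall back to the longest reusable overlap.
A 5-state machine:
        a   b  
>  S0   S0  S1 
   S1   S0  S2 
   S2   S3  S2 
   S3   S4  S1 
 * S4   S4  S4 
(> = start, * = accepting)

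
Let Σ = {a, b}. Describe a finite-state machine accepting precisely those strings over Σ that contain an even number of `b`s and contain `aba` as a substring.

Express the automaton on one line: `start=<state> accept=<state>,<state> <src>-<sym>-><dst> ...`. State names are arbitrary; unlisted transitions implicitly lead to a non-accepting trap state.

Handle the two conditions separately and then intersect. One (2 states) tracks the count of `b`s modulo 2; the other (4 states) tracks whether and how much of `aba` has been seen. Each combined state is a pair, one component from each; accept when both components accept.
An 8-state machine:
        a   b  
>  S0   S1  S2 
   S1   S1  S3 
   S2   S4  S0 
   S3   S5  S0 
   S4   S4  S6 
   S5   S5  S7 
   S6   S7  S2 
 * S7   S7  S5 
(> = start, * = accepting)

start=S0 accept=S7 S0-a->S1 S0-b->S2 S1-a->S1 S1-b->S3 S2-a->S4 S2-b->S0 S3-a->S5 S3-b->S0 S4-a->S4 S4-b->S6 S5-a->S5 S5-b->S7 S6-a->S7 S6-b->S2 S7-a->S7 S7-b->S5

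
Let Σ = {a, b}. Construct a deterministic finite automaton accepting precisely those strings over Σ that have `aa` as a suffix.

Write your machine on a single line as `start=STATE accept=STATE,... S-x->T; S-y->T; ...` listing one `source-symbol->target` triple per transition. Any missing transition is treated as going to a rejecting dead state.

Let each state record the length of the longest suffix of the input read so far that is also a prefix of `aa`. q1 means the last symbol is `a`; q2 means the last 2 symbols are `aa`. Accept only at q2, where the string currently ends in `aa`.
3 states suffice.
        a   b  
>  q0   q1  q0 
   q1   q2  q0 
 * q2   q2  q0 
(> = start, * = accepting)

start=q0; accept=q2; q0-a->q1; q0-b->q0; q1-a->q2; q1-b->q0; q2-a->q2; q2-b->q0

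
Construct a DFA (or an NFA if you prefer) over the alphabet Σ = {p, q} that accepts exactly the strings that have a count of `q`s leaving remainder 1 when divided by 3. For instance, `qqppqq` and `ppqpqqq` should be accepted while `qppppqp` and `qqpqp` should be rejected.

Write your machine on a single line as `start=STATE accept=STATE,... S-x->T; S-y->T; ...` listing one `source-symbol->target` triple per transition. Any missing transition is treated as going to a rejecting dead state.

start=s0; accept=s1; s0-p->s0; s0-q->s1; s1-p->s1; s1-q->s2; s2-p->s2; s2-q->s0

The only thing that matters is how many `q`s have appeared, reduced mod 3. Use one state per residue: s0 for 0, …, s2 for 2. Reading `q` moves to the next residue; anything else stays put. s1 is accepting.
A 3-state machine:
        p   q  
>  s0   s0  s1 
 * s1   s1  s2 
   s2   s2  s0 
(> = start, * = accepting)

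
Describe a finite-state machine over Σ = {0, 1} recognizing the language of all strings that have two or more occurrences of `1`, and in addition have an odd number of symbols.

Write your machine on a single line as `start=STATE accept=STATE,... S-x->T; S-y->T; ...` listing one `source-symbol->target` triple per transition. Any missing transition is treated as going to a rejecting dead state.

Build one automaton per condition and run them in lockstep. One (4 states) tracks the count of `1`s, saturating at 3; the other (2 states) tracks the input length modulo 2. Each combined state is a pair, one component from each; accept when both components accept.
With 8 states:
        0   1  
>  q0   q1  q2 
   q1   q0  q3 
   q2   q3  q4 
   q3   q2  q5 
   q4   q5  q6 
 * q5   q4  q7 
 * q6   q7  q7 
   q7   q6  q6 
(> = start, * = accepting)

start=q0; accept=q5,q6; q0-0->q1; q0-1->q2; q1-0->q0; q1-1->q3; q2-0->q3; q2-1->q4; q3-0->q2; q3-1->q5; q4-0->q5; q4-1->q6; q5-0->q4; q5-1->q7; q6-0->q7; q6-1->q7; q7-0->q6; q7-1->q6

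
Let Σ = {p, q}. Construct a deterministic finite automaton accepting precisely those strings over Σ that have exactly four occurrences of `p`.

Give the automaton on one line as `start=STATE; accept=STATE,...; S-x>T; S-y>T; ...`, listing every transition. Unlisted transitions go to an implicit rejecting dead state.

Only the number of `p`s matters, and only up to 5. Make a chain s0 → s1 → s2 → s3 → s4 → s5 advanced by each `p` (with s5 absorbing); every other symbol self-loops. The accepting set is {s4}.
6 states suffice.
        p   q  
>  s0   s1  s0 
   s1   s2  s1 
   s2   s3  s2 
   s3   s4  s3 
 * s4   s5  s4 
   s5   s5  s5 
(> = start, * = accepting)

start=s0; accept=s4; s0-p>s1; s0-q>s0; s1-p>s2; s1-q>s1; s2-p>s3; s2-q>s2; s3-p>s4; s3-q>s3; s4-p>s5; s4-q>s4; s5-p>s5; s5-q>s5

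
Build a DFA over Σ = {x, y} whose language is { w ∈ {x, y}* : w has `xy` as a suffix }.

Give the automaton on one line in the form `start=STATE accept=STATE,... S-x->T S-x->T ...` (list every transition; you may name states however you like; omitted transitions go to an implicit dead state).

Remember how much of `xy` the current input suffix matches. State q0 means no match yet; q1 means the last symbol is `x`; q2 means the last 2 symbols are `xy`. Only q2 accepts. On a mismatch, fall back to the longest proper suffix that is still a prefix of `xy`.
With 3 states:
        x   y  
>  q0   q1  q0 
   q1   q1  q2 
 * q2   q1  q0 
(> = start, * = accepting)

start=q0 accept=q2 q0-x->q1 q0-y->q0 q1-x->q1 q1-y->q2 q2-x->q1 q2-y->q0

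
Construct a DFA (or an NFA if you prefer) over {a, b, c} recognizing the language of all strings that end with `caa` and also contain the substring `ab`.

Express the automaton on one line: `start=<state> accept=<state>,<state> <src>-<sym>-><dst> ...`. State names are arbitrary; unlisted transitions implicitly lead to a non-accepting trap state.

Build one automaton per condition and run them in lockstep. The first has 4 states tracking how much of the suffix `caa` has currently been matched; the second has 3 states tracking whether and how much of `ab` has been seen. A product state is a pair (one from each), accepting exactly when both do. After merging equivalent states the machine shrinks.
6 states suffice.
        a   b   c  
>  S0   S1  S0  S0 
   S1   S1  S2  S0 
   S2   S2  S2  S3 
   S3   S4  S2  S3 
   S4   S5  S2  S3 
 * S5   S2  S2  S3 
(> = start, * = accepting)

start=S0 accept=S5 S0-a->S1 S0-b->S0 S0-c->S0 S1-a->S1 S1-b->S2 S1-c->S0 S2-a->S2 S2-b->S2 S2-c->S3 S3-a->S4 S3-b->S2 S3-c->S3 S4-a->S5 S4-b->S2 S4-c->S3 S5-a->S2 S5-b->S2 S5-c->S3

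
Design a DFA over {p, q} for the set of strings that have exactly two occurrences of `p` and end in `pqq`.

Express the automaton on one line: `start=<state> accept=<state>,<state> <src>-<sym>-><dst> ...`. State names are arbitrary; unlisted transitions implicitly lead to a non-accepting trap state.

Handle the two conditions separately and then intersect. One (4 states) tracks the count of `p`s, saturating at 3; the other (4 states) tracks how much of the suffix `pqq` has currently been matched. Each combined state is a pair, one component from each; accept when both components accept.
With 13 states:
          p    q  
>  S0     S1   S0 
   S1     S2   S3 
   S2     S4   S5 
   S3     S2   S6 
   S4     S4   S7 
   S5     S4   S8 
   S6     S2   S9 
   S7     S4  S10 
 * S8     S4  S11 
   S9     S2   S9 
   S10    S4  S12 
   S11    S4  S11 
   S12    S4  S12 
(> = start, * = accepting)

start=S0 accept=S8 S0-p->S1 S0-q->S0 S1-p->S2 S1-q->S3 S2-p->S4 S2-q->S5 S3-p->S2 S3-q->S6 S4-p->S4 S4-q->S7 S5-p->S4 S5-q->S8 S6-p->S2 S6-q->S9 S7-p->S4 S7-q->S10 S8-p->S4 S8-q->S11 S9-p->S2 S9-q->S9 S10-p->S4 S10-q->S12 S11-p->S4 S11-q->S11 S12-p->S4 S12-q->S12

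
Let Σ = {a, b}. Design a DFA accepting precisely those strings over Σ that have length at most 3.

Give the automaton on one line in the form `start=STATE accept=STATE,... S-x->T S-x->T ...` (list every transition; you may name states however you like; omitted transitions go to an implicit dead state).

start=q0 accept=q0,q1,q2,q3 q0-a->q1 q0-b->q1 q1-a->q2 q1-b->q2 q2-a->q3 q2-b->q3 q3-a->q4 q3-b->q4 q4-a->q4 q4-b->q4

Count input length up to 4: every symbol moves from q0 toward q4, which means 'more than 3' and absorbs. Accept from {q0, q1, q2, q3}.
5 states suffice.
        a   b  
>* q0   q1  q1 
 * q1   q2  q2 
 * q2   q3  q3 
 * q3   q4  q4 
   q4   q4  q4 
(> = start, * = accepting)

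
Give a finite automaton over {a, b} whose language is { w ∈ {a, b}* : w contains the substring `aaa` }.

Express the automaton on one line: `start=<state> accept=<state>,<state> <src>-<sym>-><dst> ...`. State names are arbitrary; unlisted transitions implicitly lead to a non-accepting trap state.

start=s0 accept=s3 s0-a->s1 s0-b->s0 s1-a->s2 s1-b->s0 s2-a->s3 s2-b->s0 s3-a->s3 s3-b->s3

Track how much of `aaa` has been matched so far: state s0 is no progress, s3 is the absorbing accept state reached once `aaa` has occurred. Intermediate states record partial matches; on a mismatch, fall back to the longest reusable overlap.
With 4 states:
        a   b  
>  s0   s1  s0 
   s1   s2  s0 
   s2   s3  s0 
 * s3   s3  s3 
(> = start, * = accepting)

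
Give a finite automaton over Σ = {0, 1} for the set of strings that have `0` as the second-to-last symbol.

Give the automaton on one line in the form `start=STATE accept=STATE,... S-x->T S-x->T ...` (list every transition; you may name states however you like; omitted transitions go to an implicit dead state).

A DFA must remember the last 2 symbols (since which symbol is second-to-last isn't known until the input ends). Use one state per possible window of the last ≤2 symbols; accept from those whose window starts with `0`.
        0   1  
>  S0   S1  S2 
   S1   S3  S4 
   S2   S5  S6 
 * S3   S3  S4 
 * S4   S5  S6 
   S5   S3  S4 
   S6   S5  S6 
(> = start, * = accepting)

start=S0 accept=S3,S4 S0-0->S1 S0-1->S2 S1-0->S3 S1-1->S4 S2-0->S5 S2-1->S6 S3-0->S3 S3-1->S4 S4-0->S5 S4-1->S6 S5-0->S3 S5-1->S4 S6-0->S5 S6-1->S6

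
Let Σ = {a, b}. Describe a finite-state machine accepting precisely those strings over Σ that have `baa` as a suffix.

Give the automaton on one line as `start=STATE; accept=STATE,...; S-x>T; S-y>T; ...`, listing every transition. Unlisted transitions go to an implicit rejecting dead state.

Let each state record the length of the longest suffix of the input read so far that is also a prefix of `baa`. s1 means the last symbol is `b`; s2 means the last 2 symbols are `ba`; s3 means the last 3 symbols are `baa`. Accept only at s3, where the string currently ends in `baa`.
4 states suffice.
        a   b  
>  s0   s0  s1 
   s1   s2  s1 
   s2   s3  s1 
 * s3   s0  s1 
(> = start, * = accepting)

start=s0; accept=s3; s0-a>s0; s0-b>s1; s1-a>s2; s1-b>s1; s2-a>s3; s2-b>s1; s3-a>s0; s3-b>s1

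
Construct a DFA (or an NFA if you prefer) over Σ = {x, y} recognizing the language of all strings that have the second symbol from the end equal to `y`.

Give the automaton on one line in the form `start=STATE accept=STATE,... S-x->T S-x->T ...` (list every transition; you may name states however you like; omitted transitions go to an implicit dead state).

start=A accept=F,G A-x->B A-y->C B-x->D B-y->E C-x->F C-y->G D-x->D D-y->E E-x->F E-y->G F-x->D F-y->E G-x->F G-y->G

A DFA must remember the last 2 symbols (since which symbol is second-to-last isn't known until the input ends). Use one state per possible window of the last ≤2 symbols; accept from those whose window starts with `y`.
A 7-state machine:
       x  y 
>  A   B  C 
   B   D  E 
   C   F  G 
   D   D  E 
   E   F  G 
 * F   D  E 
 * G   F  G 
(> = start, * = accepting)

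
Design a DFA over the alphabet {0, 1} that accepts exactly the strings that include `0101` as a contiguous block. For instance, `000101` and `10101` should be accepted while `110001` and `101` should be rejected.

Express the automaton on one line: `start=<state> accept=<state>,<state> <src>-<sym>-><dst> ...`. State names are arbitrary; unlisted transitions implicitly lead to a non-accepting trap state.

Track how much of `0101` has been matched so far: state A is no progress, E is the absorbing accept state reached once `0101` has occurred. Intermediate states record partial matches; on a mismatch, fall back to the longest reusable overlap.
A 5-state machine:
       0  1 
>  A   B  A 
   B   B  C 
   C   D  A 
   D   B  E 
 * E   E  E 
(> = start, * = accepting)

start=A accept=E A-0->B A-1->A B-0->B B-1->C C-0->D C-1->A D-0->B D-1->E E-0->E E-1->E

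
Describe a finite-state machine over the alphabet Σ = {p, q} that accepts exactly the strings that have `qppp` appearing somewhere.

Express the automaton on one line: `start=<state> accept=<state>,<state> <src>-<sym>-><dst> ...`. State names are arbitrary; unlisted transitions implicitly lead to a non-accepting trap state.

Track how much of `qppp` has been matched so far: state A is no progress, E is the absorbing accept state reached once `qppp` has occurred. Intermediate states record partial matches; on a mismatch, fall back to the longest reusable overlap.
A 5-state machine:
       p  q 
>  A   A  B 
   B   C  B 
   C   D  B 
   D   E  B 
 * E   E  E 
(> = start, * = accepting)

start=A accept=E A-p->A A-q->B B-p->C B-q->B C-p->D C-q->B D-p->E D-q->B E-p->E E-q->E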